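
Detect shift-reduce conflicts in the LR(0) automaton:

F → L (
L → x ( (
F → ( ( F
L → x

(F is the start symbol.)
A shift-reduce conflict occurs when an LR(0) state has both:
  - a complete (reduce) item [A → α .] (dot at the end), and
  - a shift item [B → β . c γ] (dot before a terminal).

Augment with F' → F and build the canonical LR(0) collection (I0 = CLOSURE({[F' → . F]}), then GOTO on every symbol after a dot until no new states appear). It has 10 states:
  I0: { [F → . ( ( F], [F → . L (], [F' → . F], [L → . x ( (], [L → . x] }  — shift
  I1: { [F → ( . ( F] }  — shift
  I2: { [F' → F .] }  — accept
  I3: { [F → L . (] }  — shift
  I4: { [L → x . ( (], [L → x .] }  — shift, reduce
  I5: { [L → x ( . (] }  — shift
  I6: { [L → x ( ( .] }  — reduce
  I7: { [F → L ( .] }  — reduce
  I8: { [F → ( ( . F], [F → . ( ( F], [F → . L (], [L → . x ( (], [L → . x] }  — shift
  I9: { [F → ( ( F .] }  — reduce

I4 contains reduce item [L → x .] and shift item [L → x . ( (] — shift-reduce conflict.

Answer: Yes — I4: [L → x .] vs [L → x . ( (]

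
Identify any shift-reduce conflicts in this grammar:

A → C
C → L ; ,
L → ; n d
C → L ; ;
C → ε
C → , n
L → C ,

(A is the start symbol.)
Yes — I0: [C → .] vs [C → . , n]; I4: [A → C .] vs [L → C . ,]

Augment with A' → A and build the canonical LR(0) collection (I0 = CLOSURE({[A' → . A]}), then GOTO on every symbol after a dot until no new states appear). It has 13 states:
  I0: { [A → . C], [A' → . A], [C → . , n], [C → . L ; ,], [C → . L ; ;], [C → .], [L → . ; n d], [L → . C ,] }  — shift, reduce
  I1: { [C → , . n] }  — shift
  I2: { [L → ; . n d] }  — shift
  I3: { [A' → A .] }  — accept
  I4: { [A → C .], [L → C . ,] }  — shift, reduce
  I5: { [C → L . ; ,], [C → L . ; ;] }  — shift
  I6: { [C → L ; . ,], [C → L ; . ;] }  — shift
  I7: { [C → L ; , .] }  — reduce
  I8: { [C → L ; ; .] }  — reduce
  I9: { [L → C , .] }  — reduce
  I10: { [L → ; n . d] }  — shift
  I11: { [L → ; n d .] }  — reduce
  I12: { [C → , n .] }  — reduce

I0 contains reduce item [C → .] and shift items [C → . , n], [L → . ; n d] — shift-reduce conflict.
I4 contains reduce item [A → C .] and shift item [L → C . ,] — shift-reduce conflict.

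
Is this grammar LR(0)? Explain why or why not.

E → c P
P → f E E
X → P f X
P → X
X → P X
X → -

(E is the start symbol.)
No. Shift-reduce conflict between [E → c P .] and [P → . f E E]

Augment with E' → E and build the canonical LR(0) collection (I0 = CLOSURE({[E' → . E]}), then GOTO on every symbol after a dot until no new states appear). It has 13 states:
  I0: { [E → . c P], [E' → . E] }  — shift
  I1: { [E' → E .] }  — accept
  I2: { [E → c . P], [P → . X], [P → . f E E], [X → . -], [X → . P X], [X → . P f X] }  — shift
  I3: { [X → - .] }  — reduce
  I4: { [E → c P .], [P → . X], [P → . f E E], [X → . -], [X → . P X], [X → . P f X], [X → P . X], [X → P . f X] }  — shift, reduce
  I5: { [P → X .] }  — reduce
  I6: { [E → . c P], [P → f . E E] }  — shift
  I7: { [E → . c P], [P → f E . E] }  — shift
  I8: { [P → f E E .] }  — reduce
  I9: { [P → . X], [P → . f E E], [X → . -], [X → . P X], [X → . P f X], [X → P . X], [X → P . f X] }  — shift
  I10: { [P → X .], [X → P X .] }  — 2 reduces
  I11: { [E → . c P], [P → . X], [P → . f E E], [P → f . E E], [X → . -], [X → . P X], [X → . P f X], [X → P f . X] }  — shift
  I12: { [P → X .], [X → P f X .] }  — 2 reduces

Conflict in state I4:
  Shift-reduce conflict between [E → c P .] and [P → . f E E]
So the grammar is NOT LR(0).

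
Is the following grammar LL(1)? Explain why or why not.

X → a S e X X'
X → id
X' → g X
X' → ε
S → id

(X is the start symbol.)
No. Predict set conflict for X': { 'g' }

Relevant sets:
  FOLLOW(X') = { $, 'g' }

For X:
  PREDICT(X → a S e X X') = { 'a' }
  PREDICT(X → id) = { 'id' }
For X':
  PREDICT(X' → g X) = { 'g' }
  PREDICT(X' → ε) = { $, 'g' }
S has a single production, so nothing to check there.

Conflict found: Predict set conflict for X': { 'g' }
The grammar is NOT LL(1).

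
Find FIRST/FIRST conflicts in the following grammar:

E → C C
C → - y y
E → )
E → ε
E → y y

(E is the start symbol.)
No FIRST/FIRST conflicts.

A FIRST/FIRST conflict occurs when two productions N → α and N → β for the same non-terminal have FIRST(α) ∩ FIRST(β) ≠ ∅ (with ε ∈ FIRST of a nullable right-hand side, so two nullable alternatives also conflict).

FIRST sets of the non-terminals at (or reachable through a nullable prefix from) the front of some alternative:
  FIRST(C) = { '-' }

Productions for E:
  E → C C: FIRST = { '-' }
  E → ): FIRST = { ')' }
  E → ε: FIRST = { ε }
  E → y y: FIRST = { 'y' }
C has only one production, so no FIRST/FIRST conflict is possible there.

All alternatives of each non-terminal have pairwise disjoint FIRST sets.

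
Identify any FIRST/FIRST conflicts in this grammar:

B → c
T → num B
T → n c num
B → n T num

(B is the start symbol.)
A FIRST/FIRST conflict occurs when two productions N → α and N → β for the same non-terminal have FIRST(α) ∩ FIRST(β) ≠ ∅ (with ε ∈ FIRST of a nullable right-hand side, so two nullable alternatives also conflict).

Productions for B:
  B → c: FIRST = { 'c' }
  B → n T num: FIRST = { 'n' }
Productions for T:
  T → num B: FIRST = { 'num' }
  T → n c num: FIRST = { 'n' }

All alternatives of each non-terminal have pairwise disjoint FIRST sets.

Answer: No FIRST/FIRST conflicts.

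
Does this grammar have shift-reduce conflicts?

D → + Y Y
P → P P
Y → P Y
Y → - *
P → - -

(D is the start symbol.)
Yes — I7: [P → P P .] vs [P → . - -]

A shift-reduce conflict occurs when an LR(0) state has both:
  - a complete (reduce) item [A → α .] (dot at the end), and
  - a shift item [B → β . c γ] (dot before a terminal).

Augment with D' → D and build the canonical LR(0) collection (I0 = CLOSURE({[D' → . D]}), then GOTO on every symbol after a dot until no new states appear). It has 11 states:
  I0: { [D → . + Y Y], [D' → . D] }  — shift
  I1: { [D → + . Y Y], [P → . - -], [P → . P P], [Y → . - *], [Y → . P Y] }  — shift
  I2: { [D' → D .] }  — accept
  I3: { [P → - . -], [Y → - . *] }  — shift
  I4: { [P → . - -], [P → . P P], [P → P . P], [Y → . - *], [Y → . P Y], [Y → P . Y] }  — shift
  I5: { [D → + Y . Y], [P → . - -], [P → . P P], [Y → . - *], [Y → . P Y] }  — shift
  I6: { [D → + Y Y .] }  — reduce
  I7: { [P → . - -], [P → . P P], [P → P . P], [P → P P .], [Y → . - *], [Y → . P Y], [Y → P . Y] }  — shift, reduce
  I8: { [Y → P Y .] }  — reduce
  I9: { [Y → - * .] }  — reduce
  I10: { [P → - - .] }  — reduce

I7 contains reduce item [P → P P .] and shift items [P → . - -], [Y → . - *] — shift-reduce conflict.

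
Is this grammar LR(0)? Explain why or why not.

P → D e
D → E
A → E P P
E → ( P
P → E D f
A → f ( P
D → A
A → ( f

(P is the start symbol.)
A grammar is LR(0) if no state in the canonical LR(0) collection has:
  - both a shift item (dot before a terminal) and a complete item (shift-reduce conflict), or
  - two or more complete items (reduce-reduce conflict; the accept item [P' → P .] counts as a complete item here).

Augment with P' → P and build the canonical LR(0) collection (I0 = CLOSURE({[P' → . P]}), then GOTO on every symbol after a dot until no new states appear). It has 16 states:
  I0: { [A → . ( f], [A → . E P P], [A → . f ( P], [D → . A], [D → . E], [E → . ( P], [P → . D e], [P → . E D f], [P' → . P] }  — shift
  I1: { [A → ( . f], [A → . ( f], [A → . E P P], [A → . f ( P], [D → . A], [D → . E], [E → ( . P], [E → . ( P], [P → . D e], [P → . E D f] }  — shift
  I2: { [D → A .] }  — reduce
  I3: { [P → D . e] }  — shift
  I4: { [A → . ( f], [A → . E P P], [A → . f ( P], [A → E . P P], [D → . A], [D → . E], [D → E .], [E → . ( P], [P → . D e], [P → . E D f], [P → E . D f] }  — shift, reduce
  I5: { [P' → P .] }  — accept
  I6: { [A → f . ( P] }  — shift
  I7: { [A → . ( f], [A → . E P P], [A → . f ( P], [A → f ( . P], [D → . A], [D → . E], [E → . ( P], [P → . D e], [P → . E D f] }  — shift
  I8: { [A → f ( P .] }  — reduce
  I9: { [P → D . e], [P → E D . f] }  — shift
  I10: { [A → . ( f], [A → . E P P], [A → . f ( P], [A → E P . P], [D → . A], [D → . E], [E → . ( P], [P → . D e], [P → . E D f] }  — shift
  I11: { [A → E P P .] }  — reduce
  I12: { [P → D e .] }  — reduce
  I13: { [P → E D f .] }  — reduce
  I14: { [E → ( P .] }  — reduce
  I15: { [A → ( f .], [A → f . ( P] }  — shift, reduce

Conflict in state I4:
  Shift-reduce conflict between [D → E .] and [A → . ( f]
So the grammar is NOT LR(0).

Answer: No. Shift-reduce conflict between [D → E .] and [A → . ( f]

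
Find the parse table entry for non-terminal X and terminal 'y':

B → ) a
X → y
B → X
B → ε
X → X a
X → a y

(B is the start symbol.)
To find M[X, 'y'], we find productions for X where 'y' is in the predict set (PREDICT(N → α) = (FIRST(α) \ {ε}) ∪ (FOLLOW(N) if α ⇒* ε)).

Relevant sets:
  FIRST(X) = { 'a', 'y' }

X → y: PREDICT = { 'y' }
  'y' is in predict set, so this production goes in M[X, 'y']
X → X a: PREDICT = { 'a', 'y' }
  'y' is in predict set, so this production goes in M[X, 'y']
X → a y: PREDICT = { 'a' }

M[X, 'y'] = X → y, X → X a  (a multiply-defined cell — the grammar is not LL(1))

Answer: X → y, X → X a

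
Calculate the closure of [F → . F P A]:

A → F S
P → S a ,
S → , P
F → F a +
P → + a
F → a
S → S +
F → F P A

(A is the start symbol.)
{ [F → . F P A], [F → . F a +], [F → . a] }

Start with: [F → . F P A]
  [F → . F P A] has the dot before F: add [F → . F a +], [F → . a]
No further items can be added.

CLOSURE = { [F → . F P A], [F → . F a +], [F → . a] }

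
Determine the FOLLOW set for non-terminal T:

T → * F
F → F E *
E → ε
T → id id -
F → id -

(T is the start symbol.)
{ $ }

T is the start symbol, so $ ∈ FOLLOW(T).
T does not occur on any right-hand side.

Taking the union: FOLLOW(T) = { $ }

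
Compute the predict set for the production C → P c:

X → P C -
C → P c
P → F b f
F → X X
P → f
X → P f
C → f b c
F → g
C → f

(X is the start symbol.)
{ 'f', 'g' }

PREDICT(C → P c) = (FIRST(RHS) \ {ε}) ∪ (FOLLOW(C) if ε ∈ FIRST(RHS), i.e. RHS ⇒* ε)
FIRST(P) = { 'f', 'g' }
FIRST(P c) = { 'f', 'g' }
ε ∉ FIRST(P c), so FOLLOW(C) is not added.
PREDICT(C → P c) = { 'f', 'g' }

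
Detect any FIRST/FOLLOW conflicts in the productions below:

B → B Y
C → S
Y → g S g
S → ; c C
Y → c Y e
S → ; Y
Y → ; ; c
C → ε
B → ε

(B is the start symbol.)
Yes. B → B Y with FOLLOW(B) on { ';', 'c', 'g' }

Nullable non-terminals: B, C.
FIRST sets used below: FIRST(B) = { ';', 'c', 'g', ε }, FIRST(Y) = { ';', 'c', 'g' }, FIRST(S) = { ';' }

B: nullable alternative(s) B → ε; FOLLOW(B) = { $, ';', 'c', 'g' }
  B → B Y: FIRST \ {ε} = { ';', 'c', 'g' } — overlaps FOLLOW(B) on { ';', 'c', 'g' }: CONFLICT
  B → ε: FIRST \ {ε} = { } — this is the only nullable alternative, skip

C: nullable alternative(s) C → ε; FOLLOW(C) = { 'g' }
  C → S: FIRST \ {ε} = { ';' } — disjoint from FOLLOW(C)
  C → ε: FIRST \ {ε} = { } — this is the only nullable alternative, skip

S, Y have no nullable alternative, so no FIRST/FOLLOW check is needed there.

So the grammar has 1 FIRST/FOLLOW conflict (marked CONFLICT above).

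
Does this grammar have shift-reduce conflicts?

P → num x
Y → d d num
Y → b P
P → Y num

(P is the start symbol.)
No shift-reduce conflicts

A shift-reduce conflict occurs when an LR(0) state has both:
  - a complete (reduce) item [A → α .] (dot at the end), and
  - a shift item [B → β . c γ] (dot before a terminal).

Augment with P' → P and build the canonical LR(0) collection (I0 = CLOSURE({[P' → . P]}), then GOTO on every symbol after a dot until no new states appear). It has 11 states:
  I0: { [P → . Y num], [P → . num x], [P' → . P], [Y → . b P], [Y → . d d num] }  — shift
  I1: { [P' → P .] }  — accept
  I2: { [P → Y . num] }  — shift
  I3: { [P → . Y num], [P → . num x], [Y → . b P], [Y → . d d num], [Y → b . P] }  — shift
  I4: { [Y → d . d num] }  — shift
  I5: { [P → num . x] }  — shift
  I6: { [P → num x .] }  — reduce
  I7: { [Y → d d . num] }  — shift
  I8: { [Y → d d num .] }  — reduce
  I9: { [Y → b P .] }  — reduce
  I10: { [P → Y num .] }  — reduce

No state contains both a complete item and a shift item.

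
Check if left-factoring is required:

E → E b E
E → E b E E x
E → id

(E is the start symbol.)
Left-factoring is needed when two productions for the same non-terminal
share a common prefix on the right-hand side.

Productions for E:
  E → E b E
  E → E b E E x
  E → id

Found common prefix 'E b E' in productions for E

Answer: Yes, E has productions with common prefix 'E b E'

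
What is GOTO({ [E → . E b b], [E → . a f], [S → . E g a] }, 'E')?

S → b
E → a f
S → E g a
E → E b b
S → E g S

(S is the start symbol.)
GOTO(I, 'E') = CLOSURE({ [A → αX.β] : [A → α.Xβ] ∈ I, X = 'E' })

Items with dot before 'E', with the dot advanced:
  [E → . E b b] → [E → E . b b]
  [S → . E g a] → [S → E . g a]
Closure adds nothing (no advanced item has the dot before a non-terminal).

GOTO = { [E → E . b b], [S → E . g a] }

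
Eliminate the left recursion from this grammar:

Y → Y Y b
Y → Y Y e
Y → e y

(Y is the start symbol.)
Y is directly left-recursive. The standard transformation for
  A → A α₁ | ... | A α_m | β₁ | ... | β_n
is
  A  → β₁ A' | ... | β_n A'
  A' → α₁ A' | ... | α_m A' | ε

Y → e y becomes Y → e y Y'
Y → Y Y b becomes Y' → Y b Y'
Y → Y Y e becomes Y' → Y e Y'
Add Y' → ε

Resulting grammar:
Y → e y Y'
Y' → Y b Y'
Y' → Y e Y'
Y' → ε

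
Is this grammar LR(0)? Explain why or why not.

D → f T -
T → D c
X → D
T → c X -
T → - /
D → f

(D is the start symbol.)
No. Shift-reduce conflict between [D → f .] and [D → . f]

A grammar is LR(0) if no state in the canonical LR(0) collection has:
  - both a shift item (dot before a terminal) and a complete item (shift-reduce conflict), or
  - two or more complete items (reduce-reduce conflict; the accept item [D' → D .] counts as a complete item here).

Augment with D' → D and build the canonical LR(0) collection (I0 = CLOSURE({[D' → . D]}), then GOTO on every symbol after a dot until no new states appear). It has 13 states:
  I0: { [D → . f T -], [D → . f], [D' → . D] }  — shift
  I1: { [D' → D .] }  — accept
  I2: { [D → . f T -], [D → . f], [D → f . T -], [D → f .], [T → . - /], [T → . D c], [T → . c X -] }  — shift, reduce
  I3: { [T → - . /] }  — shift
  I4: { [T → D . c] }  — shift
  I5: { [D → f T . -] }  — shift
  I6: { [D → . f T -], [D → . f], [T → c . X -], [X → . D] }  — shift
  I7: { [X → D .] }  — reduce
  I8: { [T → c X . -] }  — shift
  I9: { [T → c X - .] }  — reduce
  I10: { [D → f T - .] }  — reduce
  I11: { [T → D c .] }  — reduce
  I12: { [T → - / .] }  — reduce

Conflict in state I2:
  Shift-reduce conflict between [D → f .] and [D → . f]
So the grammar is NOT LR(0).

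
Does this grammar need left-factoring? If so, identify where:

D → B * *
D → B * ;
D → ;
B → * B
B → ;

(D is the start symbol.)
Left-factoring is needed when two productions for the same non-terminal
share a common prefix on the right-hand side.

Productions for D:
  D → B * *
  D → B * ;
  D → ;
Productions for B:
  B → * B
  B → ;

Found common prefix 'B *' in productions for D

Answer: Yes, D has productions with common prefix 'B *'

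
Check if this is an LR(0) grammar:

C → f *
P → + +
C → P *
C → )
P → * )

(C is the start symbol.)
Yes, the grammar is LR(0)

Augment with C' → C and build the canonical LR(0) collection (I0 = CLOSURE({[C' → . C]}), then GOTO on every symbol after a dot until no new states appear). It has 11 states:
  I0: { [C → . )], [C → . P *], [C → . f *], [C' → . C], [P → . * )], [P → . + +] }  — shift
  I1: { [C → ) .] }  — reduce
  I2: { [P → * . )] }  — shift
  I3: { [P → + . +] }  — shift
  I4: { [C' → C .] }  — accept
  I5: { [C → P . *] }  — shift
  I6: { [C → f . *] }  — shift
  I7: { [C → f * .] }  — reduce
  I8: { [C → P * .] }  — reduce
  I9: { [P → + + .] }  — reduce
  I10: { [P → * ) .] }  — reduce

Every state is either a pure shift/goto state or contains exactly one complete item and nothing to shift — no conflicts. The grammar is LR(0).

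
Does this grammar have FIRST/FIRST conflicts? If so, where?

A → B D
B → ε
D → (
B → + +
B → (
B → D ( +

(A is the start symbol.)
A FIRST/FIRST conflict occurs when two productions N → α and N → β for the same non-terminal have FIRST(α) ∩ FIRST(β) ≠ ∅ (with ε ∈ FIRST of a nullable right-hand side, so two nullable alternatives also conflict).

FIRST sets of the non-terminals at (or reachable through a nullable prefix from) the front of some alternative:
  FIRST(D) = { '(' }

Productions for B:
  B → ε: FIRST = { ε }
  B → + +: FIRST = { '+' }
  B → (: FIRST = { '(' }
  B → D ( +: FIRST = { '(' }
A, D have only one production, so no FIRST/FIRST conflict is possible there.

Conflict for B: B → ( and B → D ( +
  Overlap: { '(' }

Answer: Yes. B → '(' / B → D '(' '+' on { '(' }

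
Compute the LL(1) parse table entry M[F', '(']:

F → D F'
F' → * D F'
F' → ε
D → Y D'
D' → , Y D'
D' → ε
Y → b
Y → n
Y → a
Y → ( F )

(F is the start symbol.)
To find M[F', '('], we find productions for F' where '(' is in the predict set (PREDICT(N → α) = (FIRST(α) \ {ε}) ∪ (FOLLOW(N) if α ⇒* ε)).

Relevant sets:
  FOLLOW(F') = { $, ')' }

F' → * D F': PREDICT = { '*' }
F' → ε: PREDICT = { $, ')' }

M[F', '('] is empty (no production applies)

Answer: Empty (error entry)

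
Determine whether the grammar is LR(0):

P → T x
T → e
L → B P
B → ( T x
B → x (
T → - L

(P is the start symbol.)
Yes, the grammar is LR(0)

A grammar is LR(0) if no state in the canonical LR(0) collection has:
  - both a shift item (dot before a terminal) and a complete item (shift-reduce conflict), or
  - two or more complete items (reduce-reduce conflict; the accept item [P' → P .] counts as a complete item here).

Augment with P' → P and build the canonical LR(0) collection (I0 = CLOSURE({[P' → . P]}), then GOTO on every symbol after a dot until no new states appear). It has 14 states:
  I0: { [P → . T x], [P' → . P], [T → . - L], [T → . e] }  — shift
  I1: { [B → . ( T x], [B → . x (], [L → . B P], [T → - . L] }  — shift
  I2: { [P' → P .] }  — accept
  I3: { [P → T . x] }  — shift
  I4: { [T → e .] }  — reduce
  I5: { [P → T x .] }  — reduce
  I6: { [B → ( . T x], [T → . - L], [T → . e] }  — shift
  I7: { [L → B . P], [P → . T x], [T → . - L], [T → . e] }  — shift
  I8: { [T → - L .] }  — reduce
  I9: { [B → x . (] }  — shift
  I10: { [B → x ( .] }  — reduce
  I11: { [L → B P .] }  — reduce
  I12: { [B → ( T . x] }  — shift
  I13: { [B → ( T x .] }  — reduce

Every state is either a pure shift/goto state or contains exactly one complete item and nothing to shift — no conflicts. The grammar is LR(0).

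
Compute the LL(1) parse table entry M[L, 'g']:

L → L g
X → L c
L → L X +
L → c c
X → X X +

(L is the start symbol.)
Empty (error entry)

To find M[L, 'g'], we find productions for L where 'g' is in the predict set (PREDICT(N → α) = (FIRST(α) \ {ε}) ∪ (FOLLOW(N) if α ⇒* ε)).

Relevant sets:
  FIRST(L) = { 'c' }

L → L g: PREDICT = { 'c' }
L → L X +: PREDICT = { 'c' }
L → c c: PREDICT = { 'c' }

M[L, 'g'] is empty (no production applies)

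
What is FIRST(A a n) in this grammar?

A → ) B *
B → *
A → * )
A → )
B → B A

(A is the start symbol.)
{ ')', '*' }

FIRST sets of the non-terminals involved (from the grammar, by fixed-point iteration):
  FIRST(A) = { ')', '*' }

To compute FIRST(A a n), process the symbols left to right:
Symbol A is a non-terminal. Add FIRST(A) \ {ε} = { ')', '*' }
A is not nullable (ε ∉ FIRST(A)), so stop here.
FIRST(A a n) = { ')', '*' }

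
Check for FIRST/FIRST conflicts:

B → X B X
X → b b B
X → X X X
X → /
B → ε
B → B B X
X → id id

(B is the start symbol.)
Yes. B → X B X / B → B B X on { '/', 'b', 'id' }; X → b b B / X → X X X on { 'b' }; X → X X X / X → '/' on { '/' }; X → X X X / X → id id on { 'id' }

FIRST sets of the non-terminals at (or reachable through a nullable prefix from) the front of some alternative:
  FIRST(X) = { '/', 'b', 'id' }
  FIRST(B) = { '/', 'b', 'id', ε }

Productions for B:
  B → X B X: FIRST = { '/', 'b', 'id' }
  B → ε: FIRST = { ε }
  B → B B X: FIRST = { '/', 'b', 'id' }
Productions for X:
  X → b b B: FIRST = { 'b' }
  X → X X X: FIRST = { '/', 'b', 'id' }
  X → /: FIRST = { '/' }
  X → id id: FIRST = { 'id' }

Conflict for B: B → X B X and B → B B X
  Overlap: { '/', 'b', 'id' }
Conflict for X: X → b b B and X → X X X
  Overlap: { 'b' }
Conflict for X: X → X X X and X → /
  Overlap: { '/' }
Conflict for X: X → X X X and X → id id
  Overlap: { 'id' }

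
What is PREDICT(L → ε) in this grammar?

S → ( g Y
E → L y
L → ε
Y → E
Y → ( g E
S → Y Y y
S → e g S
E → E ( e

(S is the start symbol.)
PREDICT(L → ε) = (FIRST(RHS) \ {ε}) ∪ (FOLLOW(L) if ε ∈ FIRST(RHS), i.e. RHS ⇒* ε)
The right-hand side is ε (FIRST(ε) = { ε }), so the predict set is FOLLOW(L) = { 'y' }
PREDICT(L → ε) = { 'y' }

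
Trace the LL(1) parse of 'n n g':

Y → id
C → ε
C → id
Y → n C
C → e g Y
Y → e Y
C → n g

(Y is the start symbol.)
Stack is shown with the top on the left.

Stack  Input    Action
----------------------
Y $    n n g $  output Y → n C
n C $  n n g $  match 'n'
C $    n g $    output C → n g
n g $  n g $    match 'n'
g $    g $      match 'g'
$      $        accept

The string is accepted.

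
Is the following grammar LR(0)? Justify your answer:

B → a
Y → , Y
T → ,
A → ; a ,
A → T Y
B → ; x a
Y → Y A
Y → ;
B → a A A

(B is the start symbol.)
A grammar is LR(0) if no state in the canonical LR(0) collection has:
  - both a shift item (dot before a terminal) and a complete item (shift-reduce conflict), or
  - two or more complete items (reduce-reduce conflict; the accept item [B' → B .] counts as a complete item here).

Augment with B' → B and build the canonical LR(0) collection (I0 = CLOSURE({[B' → . B]}), then GOTO on every symbol after a dot until no new states appear). It has 18 states:
  I0: { [B → . ; x a], [B → . a A A], [B → . a], [B' → . B] }  — shift
  I1: { [B → ; . x a] }  — shift
  I2: { [B' → B .] }  — accept
  I3: { [A → . ; a ,], [A → . T Y], [B → a . A A], [B → a .], [T → . ,] }  — shift, reduce
  I4: { [T → , .] }  — reduce
  I5: { [A → ; . a ,] }  — shift
  I6: { [A → . ; a ,], [A → . T Y], [B → a A . A], [T → . ,] }  — shift
  I7: { [A → T . Y], [Y → . , Y], [Y → . ;], [Y → . Y A] }  — shift
  I8: { [Y → , . Y], [Y → . , Y], [Y → . ;], [Y → . Y A] }  — shift
  I9: { [Y → ; .] }  — reduce
  I10: { [A → . ; a ,], [A → . T Y], [A → T Y .], [T → . ,], [Y → Y . A] }  — shift, reduce
  I11: { [Y → Y A .] }  — reduce
  I12: { [A → . ; a ,], [A → . T Y], [T → . ,], [Y → , Y .], [Y → Y . A] }  — shift, reduce
  I13: { [B → a A A .] }  — reduce
  I14: { [A → ; a . ,] }  — shift
  I15: { [A → ; a , .] }  — reduce
  I16: { [B → ; x . a] }  — shift
  I17: { [B → ; x a .] }  — reduce

Conflict in state I3:
  Shift-reduce conflict between [B → a .] and [A → . ; a ,]
So the grammar is NOT LR(0).

Answer: No. Shift-reduce conflict between [B → a .] and [A → . ; a ,]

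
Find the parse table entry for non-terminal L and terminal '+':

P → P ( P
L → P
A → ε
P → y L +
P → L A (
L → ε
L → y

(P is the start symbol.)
To find M[L, '+'], we find productions for L where '+' is in the predict set (PREDICT(N → α) = (FIRST(α) \ {ε}) ∪ (FOLLOW(N) if α ⇒* ε)).

Relevant sets:
  FIRST(P) = { '(', 'y' }
  FOLLOW(L) = { '(', '+' }

L → P: PREDICT = { '(', 'y' }
L → ε: PREDICT = { '(', '+' }
  '+' is in predict set, so this production goes in M[L, '+']
L → y: PREDICT = { 'y' }

M[L, '+'] = L → ε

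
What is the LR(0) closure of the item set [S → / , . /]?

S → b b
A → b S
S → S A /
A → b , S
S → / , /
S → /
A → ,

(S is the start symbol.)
To compute CLOSURE, for each item [A → α.Bβ] where B is a non-terminal, add [B → .γ] for all productions B → γ; repeat for the newly added items until nothing changes.

Start with: [S → / , . /]
The dot precedes the terminal '/', so nothing is added.

CLOSURE = { [S → / , . /] }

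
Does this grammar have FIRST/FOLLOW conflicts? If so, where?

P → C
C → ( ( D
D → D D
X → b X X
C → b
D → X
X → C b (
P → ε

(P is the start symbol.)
A FIRST/FOLLOW conflict occurs when a non-terminal N has a nullable alternative N → β (β ⇒* ε) and another alternative N → α with FIRST(α) ∩ FOLLOW(N) ≠ ∅: on such a lookahead the parser cannot decide between expanding α and letting N vanish via β.

Nullable non-terminals: P.
FIRST sets used below: FIRST(C) = { '(', 'b' }

P: nullable alternative(s) P → ε; FOLLOW(P) = { $ }
  P → C: FIRST \ {ε} = { '(', 'b' } — disjoint from FOLLOW(P)
  P → ε: FIRST \ {ε} = { } — this is the only nullable alternative, skip

C, D, X have no nullable alternative, so no FIRST/FOLLOW check is needed there.

No FIRST/FOLLOW conflicts found.

Answer: No FIRST/FOLLOW conflicts.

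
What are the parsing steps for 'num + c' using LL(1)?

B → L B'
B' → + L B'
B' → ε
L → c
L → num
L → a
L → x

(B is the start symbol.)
Stack is shown with the top on the left.

Stack     Input      Action
---------------------------
B $       num + c $  output B → L B'
L B' $    num + c $  output L → num
num B' $  num + c $  match 'num'
B' $      + c $      output B' → + L B'
+ L B' $  + c $      match '+'
L B' $    c $        output L → c
c B' $    c $        match 'c'
B' $      $          output B' → ε
$         $          accept

The string is accepted.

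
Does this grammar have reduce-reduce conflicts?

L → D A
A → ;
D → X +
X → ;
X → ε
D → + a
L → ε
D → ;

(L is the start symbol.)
Yes — I0: [L → .] vs [X → .]; I2: [D → ; .] vs [X → ; .]

Augment with L' → L and build the canonical LR(0) collection (I0 = CLOSURE({[L' → . L]}), then GOTO on every symbol after a dot until no new states appear). It has 10 states:
  I0: { [D → . + a], [D → . ;], [D → . X +], [L → . D A], [L → .], [L' → . L], [X → . ;], [X → .] }  — shift, 2 reduces
  I1: { [D → + . a] }  — shift
  I2: { [D → ; .], [X → ; .] }  — 2 reduces
  I3: { [A → . ;], [L → D . A] }  — shift
  I4: { [L' → L .] }  — accept
  I5: { [D → X . +] }  — shift
  I6: { [D → X + .] }  — reduce
  I7: { [A → ; .] }  — reduce
  I8: { [L → D A .] }  — reduce
  I9: { [D → + a .] }  — reduce

I0 contains complete items [L → .], [X → .] — reduce-reduce conflict.
I2 contains complete items [D → ; .], [X → ; .] — reduce-reduce conflict.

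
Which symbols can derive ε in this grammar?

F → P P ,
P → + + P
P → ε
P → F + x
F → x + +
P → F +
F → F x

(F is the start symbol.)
{ 'P' }

A non-terminal is nullable if it can derive ε (the empty string): either it has an ε-production, or it has a production whose right-hand side consists entirely of nullable non-terminals.

ε-productions: P → ε
So P is immediately nullable.
No further non-terminal can be added: every production for the remaining non-terminals contains a terminal or a non-nullable non-terminal.
Nullable = { 'P' }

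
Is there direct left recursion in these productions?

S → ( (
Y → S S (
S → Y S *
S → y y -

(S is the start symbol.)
No direct left recursion

S → ( (: starts with '('
Y → S S (: starts with S
S → Y S *: starts with Y
S → y y -: starts with y

No direct left recursion found.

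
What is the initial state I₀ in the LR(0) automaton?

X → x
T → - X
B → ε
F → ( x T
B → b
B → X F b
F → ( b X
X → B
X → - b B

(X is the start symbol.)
{ [B → . X F b], [B → . b], [B → .], [X → . - b B], [X → . B], [X → . x], [X' → . X] }

First, augment the grammar with X' → X
I₀ = CLOSURE({ [X' → . X] }):
  [X' → . X] has the dot before X: add [X → . x], [X → . B], [X → . - b B]
  [X → . B] has the dot before B: add [B → .], [B → . b], [B → . X F b]
No further items can be added.

I₀ = { [B → . X F b], [B → . b], [B → .], [X → . - b B], [X → . B], [X → . x], [X' → . X] }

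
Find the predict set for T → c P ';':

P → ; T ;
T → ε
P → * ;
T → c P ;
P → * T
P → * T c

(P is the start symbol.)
{ 'c' }

PREDICT(T → c P ';') = (FIRST(RHS) \ {ε}) ∪ (FOLLOW(T) if ε ∈ FIRST(RHS), i.e. RHS ⇒* ε)
FIRST(c P ';') = { 'c' }
ε ∉ FIRST(c P ';'), so FOLLOW(T) is not added.
PREDICT(T → c P ';') = { 'c' }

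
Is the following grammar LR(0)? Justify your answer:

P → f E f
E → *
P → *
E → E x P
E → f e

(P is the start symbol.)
Augment with P' → P and build the canonical LR(0) collection (I0 = CLOSURE({[P' → . P]}), then GOTO on every symbol after a dot until no new states appear). It has 11 states:
  I0: { [P → . *], [P → . f E f], [P' → . P] }  — shift
  I1: { [P → * .] }  — reduce
  I2: { [P' → P .] }  — accept
  I3: { [E → . *], [E → . E x P], [E → . f e], [P → f . E f] }  — shift
  I4: { [E → * .] }  — reduce
  I5: { [E → E . x P], [P → f E . f] }  — shift
  I6: { [E → f . e] }  — shift
  I7: { [E → f e .] }  — reduce
  I8: { [P → f E f .] }  — reduce
  I9: { [E → E x . P], [P → . *], [P → . f E f] }  — shift
  I10: { [E → E x P .] }  — reduce

Every state is either a pure shift/goto state or contains exactly one complete item and nothing to shift — no conflicts. The grammar is LR(0).

Answer: Yes, the grammar is LR(0)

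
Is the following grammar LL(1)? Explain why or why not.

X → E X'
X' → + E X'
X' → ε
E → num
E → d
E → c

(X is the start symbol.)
A grammar is LL(1) if for each non-terminal N with multiple productions, the predict sets of those productions are pairwise disjoint, where PREDICT(N → α) = (FIRST(α) \ {ε}) ∪ (FOLLOW(N) if α ⇒* ε).

Relevant sets:
  FOLLOW(X') = { $ }

For X':
  PREDICT(X' → '+' E X') = { '+' }
  PREDICT(X' → ε) = { $ }
For E:
  PREDICT(E → num) = { 'num' }
  PREDICT(E → d) = { 'd' }
  PREDICT(E → c) = { 'c' }
X has a single production, so nothing to check there.

All predict sets are disjoint. The grammar IS LL(1).

Answer: Yes, the grammar is LL(1).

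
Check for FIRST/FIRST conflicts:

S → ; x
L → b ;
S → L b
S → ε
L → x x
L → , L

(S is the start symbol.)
No FIRST/FIRST conflicts.

A FIRST/FIRST conflict occurs when two productions N → α and N → β for the same non-terminal have FIRST(α) ∩ FIRST(β) ≠ ∅ (with ε ∈ FIRST of a nullable right-hand side, so two nullable alternatives also conflict).

FIRST sets of the non-terminals at (or reachable through a nullable prefix from) the front of some alternative:
  FIRST(L) = { ',', 'b', 'x' }

Productions for S:
  S → ; x: FIRST = { ';' }
  S → L b: FIRST = { ',', 'b', 'x' }
  S → ε: FIRST = { ε }
Productions for L:
  L → b ;: FIRST = { 'b' }
  L → x x: FIRST = { 'x' }
  L → , L: FIRST = { ',' }

All alternatives of each non-terminal have pairwise disjoint FIRST sets.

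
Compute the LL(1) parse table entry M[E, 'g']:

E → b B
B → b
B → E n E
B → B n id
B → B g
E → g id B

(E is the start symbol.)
E → g id B

To find M[E, 'g'], we find productions for E where 'g' is in the predict set (PREDICT(N → α) = (FIRST(α) \ {ε}) ∪ (FOLLOW(N) if α ⇒* ε)).

E → b B: PREDICT = { 'b' }
E → g id B: PREDICT = { 'g' }
  'g' is in predict set, so this production goes in M[E, 'g']

M[E, 'g'] = E → g id B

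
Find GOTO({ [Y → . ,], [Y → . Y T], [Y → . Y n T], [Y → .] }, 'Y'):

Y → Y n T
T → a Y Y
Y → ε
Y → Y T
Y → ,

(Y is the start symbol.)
GOTO(I, 'Y') = CLOSURE({ [A → αX.β] : [A → α.Xβ] ∈ I, X = 'Y' })

Items with dot before 'Y', with the dot advanced:
  [Y → . Y T] → [Y → Y . T]
  [Y → . Y n T] → [Y → Y . n T]
Closure of the advanced items:
  [Y → Y . T] has the dot before T: add [T → . a Y Y]

GOTO = { [T → . a Y Y], [Y → Y . T], [Y → Y . n T] }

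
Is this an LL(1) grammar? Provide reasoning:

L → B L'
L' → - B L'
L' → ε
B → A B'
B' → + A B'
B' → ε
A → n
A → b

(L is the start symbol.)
Yes, the grammar is LL(1).

Relevant sets:
  FOLLOW(L') = { $ }
  FOLLOW(B') = { $, '-' }

For L':
  PREDICT(L' → '-' B L') = { '-' }
  PREDICT(L' → ε) = { $ }
For B':
  PREDICT(B' → '+' A B') = { '+' }
  PREDICT(B' → ε) = { $, '-' }
For A:
  PREDICT(A → n) = { 'n' }
  PREDICT(A → b) = { 'b' }
L, B have a single production, so nothing to check there.

All predict sets are disjoint. The grammar IS LL(1).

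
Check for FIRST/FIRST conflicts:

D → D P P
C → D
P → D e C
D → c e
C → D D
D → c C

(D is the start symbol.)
Yes. D → D P P / D → c e on { 'c' }; D → D P P / D → c C on { 'c' }; D → c e / D → c C on { 'c' }; C → D / C → D D on { 'c' }

FIRST sets of the non-terminals at (or reachable through a nullable prefix from) the front of some alternative:
  FIRST(D) = { 'c' }

Productions for D:
  D → D P P: FIRST = { 'c' }
  D → c e: FIRST = { 'c' }
  D → c C: FIRST = { 'c' }
Productions for C:
  C → D: FIRST = { 'c' }
  C → D D: FIRST = { 'c' }
P has only one production, so no FIRST/FIRST conflict is possible there.

Conflict for D: D → D P P and D → c e
  Overlap: { 'c' }
Conflict for D: D → D P P and D → c C
  Overlap: { 'c' }
Conflict for D: D → c e and D → c C
  Overlap: { 'c' }
Conflict for C: C → D and C → D D
  Overlap: { 'c' }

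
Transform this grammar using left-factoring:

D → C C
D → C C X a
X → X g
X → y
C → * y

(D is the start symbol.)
Left-factoring transforms A → αβ₁ | αβ₂ into A → αA' and A' → β₁ | β₂
(α is the longest common prefix among the alternatives). Repeat until
no nonterminal has two alternatives with a common prefix.

Round 1: D has alternatives sharing prefix 'C C'. Introduce D': D → C C D'
  Add: D' → ε
  Add: D' → X a

No remaining common prefixes — done.

Resulting grammar:
D → C C D'
D' → ε
D' → X a
X → X g
X → y
C → * y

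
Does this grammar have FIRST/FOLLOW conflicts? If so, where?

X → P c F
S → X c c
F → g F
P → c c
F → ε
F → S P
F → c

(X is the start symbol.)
Yes. F → S P with FOLLOW(F) on { 'c' }; F → c with FOLLOW(F) on { 'c' }

Nullable non-terminals: F.
FIRST sets used below: FIRST(S) = { 'c' }

F: nullable alternative(s) F → ε; FOLLOW(F) = { $, 'c' }
  F → g F: FIRST \ {ε} = { 'g' } — disjoint from FOLLOW(F)
  F → ε: FIRST \ {ε} = { } — this is the only nullable alternative, skip
  F → S P: FIRST \ {ε} = { 'c' } — overlaps FOLLOW(F) on { 'c' }: CONFLICT
  F → c: FIRST \ {ε} = { 'c' } — overlaps FOLLOW(F) on { 'c' }: CONFLICT

P, S, X have no nullable alternative, so no FIRST/FOLLOW check is needed there.

So the grammar has 2 FIRST/FOLLOW conflicts (marked CONFLICT above).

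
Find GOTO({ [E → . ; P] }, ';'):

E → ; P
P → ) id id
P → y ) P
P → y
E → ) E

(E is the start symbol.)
{ [E → ; . P], [P → . ) id id], [P → . y ) P], [P → . y] }

GOTO(I, ';') = CLOSURE({ [A → αX.β] : [A → α.Xβ] ∈ I, X = ';' })

Items with dot before ';', with the dot advanced:
  [E → . ; P] → [E → ; . P]
Closure of the advanced items:
  [E → ; . P] has the dot before P: add [P → . ) id id], [P → . y ) P], [P → . y]

GOTO = { [E → ; . P], [P → . ) id id], [P → . y ) P], [P → . y] }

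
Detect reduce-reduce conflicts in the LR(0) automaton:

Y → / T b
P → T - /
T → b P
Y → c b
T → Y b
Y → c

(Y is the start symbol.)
No reduce-reduce conflicts

A reduce-reduce conflict occurs when an LR(0) state has two complete items [A → α .] and [B → β .] — both call for a reduction, and with no lookahead the parser cannot choose between them.

Augment with Y' → Y and build the canonical LR(0) collection (I0 = CLOSURE({[Y' → . Y]}), then GOTO on every symbol after a dot until no new states appear). It has 14 states:
  I0: { [Y → . / T b], [Y → . c b], [Y → . c], [Y' → . Y] }  — shift
  I1: { [T → . Y b], [T → . b P], [Y → . / T b], [Y → . c b], [Y → . c], [Y → / . T b] }  — shift
  I2: { [Y' → Y .] }  — accept
  I3: { [Y → c . b], [Y → c .] }  — shift, reduce
  I4: { [Y → c b .] }  — reduce
  I5: { [Y → / T . b] }  — shift
  I6: { [T → Y . b] }  — shift
  I7: { [P → . T - /], [T → . Y b], [T → . b P], [T → b . P], [Y → . / T b], [Y → . c b], [Y → . c] }  — shift
  I8: { [T → b P .] }  — reduce
  I9: { [P → T . - /] }  — shift
  I10: { [P → T - . /] }  — shift
  I11: { [P → T - / .] }  — reduce
  I12: { [T → Y b .] }  — reduce
  I13: { [Y → / T b .] }  — reduce

No state contains more than one complete item.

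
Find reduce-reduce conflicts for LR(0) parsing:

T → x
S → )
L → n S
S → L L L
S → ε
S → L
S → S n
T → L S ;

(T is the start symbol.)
No reduce-reduce conflicts

A reduce-reduce conflict occurs when an LR(0) state has two complete items [A → α .] and [B → β .] — both call for a reduction, and with no lookahead the parser cannot choose between them.

Augment with T' → T and build the canonical LR(0) collection (I0 = CLOSURE({[T' → . T]}), then GOTO on every symbol after a dot until no new states appear). It has 13 states:
  I0: { [L → . n S], [T → . L S ;], [T → . x], [T' → . T] }  — shift
  I1: { [L → . n S], [S → . )], [S → . L L L], [S → . L], [S → . S n], [S → .], [T → L . S ;] }  — shift, reduce
  I2: { [T' → T .] }  — accept
  I3: { [L → . n S], [L → n . S], [S → . )], [S → . L L L], [S → . L], [S → . S n], [S → .] }  — shift, reduce
  I4: { [T → x .] }  — reduce
  I5: { [S → ) .] }  — reduce
  I6: { [L → . n S], [S → L . L L], [S → L .] }  — shift, reduce
  I7: { [L → n S .], [S → S . n] }  — shift, reduce
  I8: { [S → S n .] }  — reduce
  I9: { [L → . n S], [S → L L . L] }  — shift
  I10: { [S → L L L .] }  — reduce
  I11: { [S → S . n], [T → L S . ;] }  — shift
  I12: { [T → L S ; .] }  — reduce

No state contains more than one complete item.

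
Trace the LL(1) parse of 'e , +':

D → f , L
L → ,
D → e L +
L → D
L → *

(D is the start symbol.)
LL(1) parsing maintains a stack (initially the start symbol over $) and the input. At each step: if the stack top is a terminal, match it against the current input token; if it is a non-terminal N, replace it with the RHS of M[N, lookahead] (the unique production whose predict set contains the lookahead).

Stack is shown with the top on the left.

Stack    Input    Action
------------------------
D $      e , + $  output D → e L +
e L + $  e , + $  match 'e'
L + $    , + $    output L → ,
, + $    , + $    match ','
+ $      + $      match '+'
$        $        accept

The string is accepted.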